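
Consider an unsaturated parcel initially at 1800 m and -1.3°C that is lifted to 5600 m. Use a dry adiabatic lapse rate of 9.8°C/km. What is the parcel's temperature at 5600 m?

-38.54°C

Dry adiabatic to 5600 m: -9.8 × 3.8 km = -37.24°C, so T = -38.54°C.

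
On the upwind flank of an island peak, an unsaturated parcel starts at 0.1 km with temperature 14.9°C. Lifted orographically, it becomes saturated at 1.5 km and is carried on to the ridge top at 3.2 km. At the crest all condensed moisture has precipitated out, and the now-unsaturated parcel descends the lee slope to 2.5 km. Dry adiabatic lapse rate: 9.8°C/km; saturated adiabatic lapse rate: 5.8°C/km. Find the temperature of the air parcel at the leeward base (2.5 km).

From 100 m to 1500 m (dry): cools by 9.8 × 1.4 = 13.72°C, giving 1.18°C.
From 1500 m to 3200 m (saturated): cools by 5.8 × 1.7 = 9.86°C, giving -8.68°C.
From 3200 m to 2500 m (dry descent): warms by 9.8 × 0.7 = 6.86°C, giving -1.82°C.

-1.82°C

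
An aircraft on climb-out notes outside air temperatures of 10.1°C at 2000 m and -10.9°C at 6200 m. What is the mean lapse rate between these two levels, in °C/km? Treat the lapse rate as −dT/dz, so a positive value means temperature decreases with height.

Γ = −ΔT/Δz = (10.1 − (-10.9)) / (6200 − 2000) m
  = 21°C / 4.2 km = 5°C/km

5°C/km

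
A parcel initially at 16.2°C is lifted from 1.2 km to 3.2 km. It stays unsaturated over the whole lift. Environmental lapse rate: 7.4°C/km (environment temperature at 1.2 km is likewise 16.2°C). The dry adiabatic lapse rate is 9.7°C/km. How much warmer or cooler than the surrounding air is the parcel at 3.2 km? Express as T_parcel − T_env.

-4.6°C (parcel cooler than environment)

Parcel:
  1200 → 3200 m (dry, 9.7°C/km): ΔT = -9.7 × 2 = -19.4°C → T = -3.2°C
Environment:
  1200 → 3200 m (environment, 7.4°C/km): ΔT = -7.4 × 2 = -14.8°C → T = 1.4°C
T_parcel − T_env = -3.2 − 1.4 = -4.6°C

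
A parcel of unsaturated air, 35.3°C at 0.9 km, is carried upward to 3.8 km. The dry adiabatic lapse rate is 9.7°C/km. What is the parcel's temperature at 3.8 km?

7.17°C

From 900 m to 3800 m (dry adiabatic): cools by 9.7 × 2.9 = 28.13°C, giving 7.17°C.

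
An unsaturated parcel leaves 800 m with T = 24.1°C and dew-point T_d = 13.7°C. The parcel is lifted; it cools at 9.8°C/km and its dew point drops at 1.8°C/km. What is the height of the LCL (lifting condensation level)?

2100 m

T and T_d converge at 9.8 − 1.8 = 8°C per km
Height above start = (24.1 − 13.7) / 8 = 1.3 km
LCL altitude = 800 m + 1300 m = 2100 m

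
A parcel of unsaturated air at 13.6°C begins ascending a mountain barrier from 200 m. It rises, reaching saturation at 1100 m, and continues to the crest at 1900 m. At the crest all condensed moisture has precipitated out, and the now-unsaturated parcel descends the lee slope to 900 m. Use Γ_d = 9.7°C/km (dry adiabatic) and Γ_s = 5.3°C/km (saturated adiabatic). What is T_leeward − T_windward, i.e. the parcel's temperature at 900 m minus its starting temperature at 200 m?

200 → 1100 m (dry, 9.7°C/km): ΔT = -9.7 × 0.9 = -8.73°C → T = 4.87°C
1100 → 1900 m (saturated, 5.3°C/km): ΔT = -5.3 × 0.8 = -4.24°C → T = 0.63°C
1900 → 900 m (dry descent, 9.7°C/km): ΔT = +9.7 × 1 = +9.7°C → T = 10.33°C
Net change vs windward start: 10.33 − 13.6 = -3.27°C

-3.27°C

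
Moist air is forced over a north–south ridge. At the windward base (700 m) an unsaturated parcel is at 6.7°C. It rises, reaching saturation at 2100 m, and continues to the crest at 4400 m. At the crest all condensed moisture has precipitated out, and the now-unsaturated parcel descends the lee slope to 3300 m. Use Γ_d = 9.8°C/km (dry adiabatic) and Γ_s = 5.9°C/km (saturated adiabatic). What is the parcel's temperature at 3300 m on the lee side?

700 → 2100 m (dry, 9.8°C/km): ΔT = -9.8 × 1.4 = -13.72°C → T = -7.02°C
2100 → 4400 m (saturated, 5.9°C/km): ΔT = -5.9 × 2.3 = -13.57°C → T = -20.59°C
4400 → 3300 m (dry descent, 9.8°C/km): ΔT = +9.8 × 1.1 = +10.78°C → T = -9.81°C

-9.81°C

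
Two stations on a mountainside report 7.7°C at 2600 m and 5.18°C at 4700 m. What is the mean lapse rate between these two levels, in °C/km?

Γ = −ΔT/Δz = (7.7 − 5.18) / (4700 − 2600) m
  = 2.52°C / 2.1 km = 1.2°C/km

1.2°C/km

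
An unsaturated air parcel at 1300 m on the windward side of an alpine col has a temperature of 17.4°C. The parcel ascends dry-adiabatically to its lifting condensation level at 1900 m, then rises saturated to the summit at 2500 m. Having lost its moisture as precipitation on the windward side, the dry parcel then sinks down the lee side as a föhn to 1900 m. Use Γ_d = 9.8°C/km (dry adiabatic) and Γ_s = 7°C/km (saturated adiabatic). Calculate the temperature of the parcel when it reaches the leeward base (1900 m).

13.2°C

From 1300 m to 1900 m (dry): cools by 9.8 × 0.6 = 5.88°C, giving 11.52°C.
From 1900 m to 2500 m (saturated): cools by 7 × 0.6 = 4.2°C, giving 7.32°C.
From 2500 m to 1900 m (dry descent): warms by 9.8 × 0.6 = 5.88°C, giving 13.2°C.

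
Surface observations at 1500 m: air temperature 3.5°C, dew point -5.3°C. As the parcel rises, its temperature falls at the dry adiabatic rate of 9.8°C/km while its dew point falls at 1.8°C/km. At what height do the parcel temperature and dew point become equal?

2600 m

T and T_d converge at 9.8 − 1.8 = 8°C per km
Height above start = (3.5 − (-5.3)) / 8 = 1.1 km
LCL altitude = 1500 m + 1100 m = 2600 m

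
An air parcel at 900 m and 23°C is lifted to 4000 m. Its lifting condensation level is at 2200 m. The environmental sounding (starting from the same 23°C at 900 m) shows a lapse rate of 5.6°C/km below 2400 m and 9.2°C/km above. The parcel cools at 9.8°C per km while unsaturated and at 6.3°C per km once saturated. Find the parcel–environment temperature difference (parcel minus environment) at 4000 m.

Parcel:
  Dry to 2200 m: -9.8 × 1.3 km = -12.74°C, so T = 10.26°C.
  Saturated to 4000 m: -6.3 × 1.8 km = -11.34°C, so T = -1.08°C.
Environment:
  Environment, lower layer to 2400 m: -5.6 × 1.5 km = -8.4°C, so T = 14.6°C.
  Environment, upper layer to 4000 m: -9.2 × 1.6 km = -14.72°C, so T = -0.12°C.
T_parcel − T_env = -1.08 − (-0.12) = -0.96°C

-0.96°C (parcel cooler than environment)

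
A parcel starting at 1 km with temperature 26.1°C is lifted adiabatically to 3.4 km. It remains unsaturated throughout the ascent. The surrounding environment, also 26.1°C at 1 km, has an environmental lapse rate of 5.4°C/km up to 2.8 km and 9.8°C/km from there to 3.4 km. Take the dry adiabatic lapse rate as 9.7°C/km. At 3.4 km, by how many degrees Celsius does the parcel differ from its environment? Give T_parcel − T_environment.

-7.68°C (parcel cooler than environment)

Parcel:
  1000–3400 m, dry: Δz = 2.4 km ⇒ ΔT = -23.28°C; T = 2.82°C
Environment:
  1000–2800 m, environment, lower layer: Δz = 1.8 km ⇒ ΔT = -9.72°C; T = 16.38°C
  2800–3400 m, environment, upper layer: Δz = 0.6 km ⇒ ΔT = -5.88°C; T = 10.5°C
T_parcel − T_env = 2.82 − 10.5 = -7.68°C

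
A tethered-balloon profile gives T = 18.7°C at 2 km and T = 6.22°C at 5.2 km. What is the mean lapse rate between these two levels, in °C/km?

Γ = −ΔT/Δz = (18.7 − 6.22) / (5200 − 2000) m
  = 12.48°C / 3.2 km = 3.9°C/km

3.9°C/km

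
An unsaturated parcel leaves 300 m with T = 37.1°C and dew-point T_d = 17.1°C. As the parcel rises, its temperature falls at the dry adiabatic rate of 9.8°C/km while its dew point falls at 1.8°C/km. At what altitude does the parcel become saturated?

T and T_d converge at 9.8 − 1.8 = 8°C per km
Height above start = (37.1 − 17.1) / 8 = 2.5 km
LCL altitude = 300 m + 2500 m = 2800 m

2800 m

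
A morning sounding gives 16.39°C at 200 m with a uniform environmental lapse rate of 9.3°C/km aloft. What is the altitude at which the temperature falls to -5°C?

Height above start = (16.39 − (-5)) / 9.3 = 2.3 km
Altitude = 200 m + 2300 m = 2500 m

2500 m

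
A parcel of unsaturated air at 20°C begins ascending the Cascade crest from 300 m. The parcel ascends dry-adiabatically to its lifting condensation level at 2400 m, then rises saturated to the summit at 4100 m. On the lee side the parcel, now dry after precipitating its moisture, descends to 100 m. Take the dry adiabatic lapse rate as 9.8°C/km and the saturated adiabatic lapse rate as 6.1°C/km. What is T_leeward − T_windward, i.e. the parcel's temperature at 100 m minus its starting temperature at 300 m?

From 300 m to 2400 m (dry): cools by 9.8 × 2.1 = 20.58°C, giving -0.58°C.
From 2400 m to 4100 m (saturated): cools by 6.1 × 1.7 = 10.37°C, giving -10.95°C.
From 4100 m to 100 m (dry descent): warms by 9.8 × 4 = 39.2°C, giving 28.25°C.
Net change vs windward start: 28.25 − 20 = +8.25°C

+8.25°C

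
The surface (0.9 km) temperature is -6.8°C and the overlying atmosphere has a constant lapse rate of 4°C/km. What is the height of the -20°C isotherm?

4.2 km

Height above start = (-6.8 − (-20)) / 4 = 3.3 km
Altitude = 900 m + 3300 m = 4200 m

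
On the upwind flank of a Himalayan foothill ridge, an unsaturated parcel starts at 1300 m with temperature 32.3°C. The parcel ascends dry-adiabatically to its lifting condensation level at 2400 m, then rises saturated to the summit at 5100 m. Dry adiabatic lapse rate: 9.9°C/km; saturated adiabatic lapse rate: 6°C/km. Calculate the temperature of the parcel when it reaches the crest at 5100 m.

Dry to 2400 m: -9.9 × 1.1 km = -10.89°C, so T = 21.41°C.
Saturated to 5100 m: -6 × 2.7 km = -16.2°C, so T = 5.21°C.

5.21°C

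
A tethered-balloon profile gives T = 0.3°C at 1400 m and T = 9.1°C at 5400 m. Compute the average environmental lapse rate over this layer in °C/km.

Γ = −ΔT/Δz = (0.3 − 9.1) / (5400 − 1400) m
  = -8.8°C / 4 km = -2.2°C/km

-2.2°C/km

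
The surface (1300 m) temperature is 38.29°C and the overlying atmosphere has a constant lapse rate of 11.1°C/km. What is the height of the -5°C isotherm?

5200 m

Height above start = (38.29 − (-5)) / 11.1 = 3.9 km
Altitude = 1300 m + 3900 m = 5200 m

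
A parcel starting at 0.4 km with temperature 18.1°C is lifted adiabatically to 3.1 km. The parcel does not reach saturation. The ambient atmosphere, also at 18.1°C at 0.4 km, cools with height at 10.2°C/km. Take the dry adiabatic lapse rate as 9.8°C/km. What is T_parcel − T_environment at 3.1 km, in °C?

+1.08°C (parcel warmer than environment)

Parcel:
  400 → 3100 m (dry, 9.8°C/km): ΔT = -9.8 × 2.7 = -26.46°C → T = -8.36°C
Environment:
  400 → 3100 m (environment, 10.2°C/km): ΔT = -10.2 × 2.7 = -27.54°C → T = -9.44°C
T_parcel − T_env = -8.36 − (-9.44) = +1.08°C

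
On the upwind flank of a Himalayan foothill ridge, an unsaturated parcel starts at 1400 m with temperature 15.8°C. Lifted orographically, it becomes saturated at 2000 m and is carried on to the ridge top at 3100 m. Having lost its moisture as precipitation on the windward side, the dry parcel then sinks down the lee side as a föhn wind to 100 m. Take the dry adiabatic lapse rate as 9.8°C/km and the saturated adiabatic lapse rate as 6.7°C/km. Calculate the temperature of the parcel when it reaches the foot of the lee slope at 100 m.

Dry to 2000 m: -9.8 × 0.6 km = -5.88°C, so T = 9.92°C.
Saturated to 3100 m: -6.7 × 1.1 km = -7.37°C, so T = 2.55°C.
Dry descent to 100 m: +9.8 × 3 km = +29.4°C, so T = 31.95°C.

31.95°C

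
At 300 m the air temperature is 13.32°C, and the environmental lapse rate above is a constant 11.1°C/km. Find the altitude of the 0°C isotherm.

Height above start = (13.32 − 0) / 11.1 = 1.2 km
Altitude = 300 m + 1200 m = 1500 m

1500 m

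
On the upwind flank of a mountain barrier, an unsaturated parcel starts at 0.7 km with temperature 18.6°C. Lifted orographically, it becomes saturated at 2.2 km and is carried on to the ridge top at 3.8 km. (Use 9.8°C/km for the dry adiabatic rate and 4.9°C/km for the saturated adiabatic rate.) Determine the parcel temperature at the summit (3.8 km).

700 → 2200 m (dry, 9.8°C/km): ΔT = -9.8 × 1.5 = -14.7°C → T = 3.9°C
2200 → 3800 m (saturated, 4.9°C/km): ΔT = -4.9 × 1.6 = -7.84°C → T = -3.94°C

-3.94°C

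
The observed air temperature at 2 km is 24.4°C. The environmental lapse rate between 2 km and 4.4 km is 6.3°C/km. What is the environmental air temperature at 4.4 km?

2000 → 4400 m (environmental, 6.3°C/km): ΔT = -6.3 × 2.4 = -15.12°C → T = 9.28°C

9.28°C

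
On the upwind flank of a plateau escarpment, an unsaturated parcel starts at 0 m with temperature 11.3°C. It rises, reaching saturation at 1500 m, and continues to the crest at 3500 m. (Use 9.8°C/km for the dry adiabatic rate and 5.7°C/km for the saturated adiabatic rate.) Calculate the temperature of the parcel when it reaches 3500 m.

0–1500 m, dry: Δz = 1.5 km ⇒ ΔT = -14.7°C; T = -3.4°C
1500–3500 m, saturated: Δz = 2 km ⇒ ΔT = -11.4°C; T = -14.8°C

-14.8°C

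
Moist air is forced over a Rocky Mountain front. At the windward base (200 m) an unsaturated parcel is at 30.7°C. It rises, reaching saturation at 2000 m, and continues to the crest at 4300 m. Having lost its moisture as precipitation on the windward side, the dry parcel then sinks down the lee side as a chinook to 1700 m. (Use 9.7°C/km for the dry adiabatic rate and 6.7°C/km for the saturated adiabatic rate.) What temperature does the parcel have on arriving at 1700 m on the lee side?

200 → 2000 m (dry, 9.7°C/km): ΔT = -9.7 × 1.8 = -17.46°C → T = 13.24°C
2000 → 4300 m (saturated, 6.7°C/km): ΔT = -6.7 × 2.3 = -15.41°C → T = -2.17°C
4300 → 1700 m (dry descent, 9.7°C/km): ΔT = +9.7 × 2.6 = +25.22°C → T = 23.05°C

23.05°C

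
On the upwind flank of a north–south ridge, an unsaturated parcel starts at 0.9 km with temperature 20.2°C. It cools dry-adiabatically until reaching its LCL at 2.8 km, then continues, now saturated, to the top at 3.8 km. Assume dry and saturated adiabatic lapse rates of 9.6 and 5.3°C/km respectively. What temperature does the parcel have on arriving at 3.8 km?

-3.34°C

900–2800 m, dry: Δz = 1.9 km ⇒ ΔT = -18.24°C; T = 1.96°C
2800–3800 m, saturated: Δz = 1 km ⇒ ΔT = -5.3°C; T = -3.34°C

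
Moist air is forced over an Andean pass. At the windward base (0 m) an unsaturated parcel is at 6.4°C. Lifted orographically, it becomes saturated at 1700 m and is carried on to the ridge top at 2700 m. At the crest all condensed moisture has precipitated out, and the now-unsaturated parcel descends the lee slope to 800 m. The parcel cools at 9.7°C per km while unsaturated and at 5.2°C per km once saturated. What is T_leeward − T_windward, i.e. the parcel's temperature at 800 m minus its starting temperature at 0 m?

Dry to 1700 m: -9.7 × 1.7 km = -16.49°C, so T = -10.09°C.
Saturated to 2700 m: -5.2 × 1 km = -5.2°C, so T = -15.29°C.
Dry descent to 800 m: +9.7 × 1.9 km = +18.43°C, so T = 3.14°C.
Net change vs windward start: 3.14 − 6.4 = -3.26°C

-3.26°C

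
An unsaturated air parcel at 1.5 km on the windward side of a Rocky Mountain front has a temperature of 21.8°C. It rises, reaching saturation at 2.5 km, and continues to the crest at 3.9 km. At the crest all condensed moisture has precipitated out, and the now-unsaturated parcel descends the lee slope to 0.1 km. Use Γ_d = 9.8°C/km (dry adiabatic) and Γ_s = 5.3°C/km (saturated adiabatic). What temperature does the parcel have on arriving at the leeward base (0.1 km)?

41.82°C

1500–2500 m, dry: Δz = 1 km ⇒ ΔT = -9.8°C; T = 12°C
2500–3900 m, saturated: Δz = 1.4 km ⇒ ΔT = -7.42°C; T = 4.58°C
3900–100 m, dry descent: Δz = 3.8 km ⇒ ΔT = +37.24°C; T = 41.82°C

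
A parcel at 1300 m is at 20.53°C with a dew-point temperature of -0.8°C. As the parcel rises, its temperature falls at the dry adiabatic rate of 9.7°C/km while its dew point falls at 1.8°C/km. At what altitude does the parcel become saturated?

T and T_d converge at 9.7 − 1.8 = 7.9°C per km
Height above start = (20.53 − (-0.8)) / 7.9 = 2.7 km
LCL altitude = 1300 m + 2700 m = 4000 m

4000 m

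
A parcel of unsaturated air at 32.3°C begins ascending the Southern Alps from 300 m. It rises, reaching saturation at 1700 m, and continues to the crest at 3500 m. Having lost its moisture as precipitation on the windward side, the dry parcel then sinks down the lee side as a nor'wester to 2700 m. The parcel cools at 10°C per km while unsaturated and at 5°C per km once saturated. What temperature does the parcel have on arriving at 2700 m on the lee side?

17.3°C

300–1700 m, dry: Δz = 1.4 km ⇒ ΔT = -14°C; T = 18.3°C
1700–3500 m, saturated: Δz = 1.8 km ⇒ ΔT = -9°C; T = 9.3°C
3500–2700 m, dry descent: Δz = 0.8 km ⇒ ΔT = +8°C; T = 17.3°C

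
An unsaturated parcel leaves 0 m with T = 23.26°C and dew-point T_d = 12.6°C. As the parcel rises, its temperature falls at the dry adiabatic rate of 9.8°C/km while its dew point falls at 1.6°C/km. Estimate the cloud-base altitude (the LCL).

1300 m

T and T_d converge at 9.8 − 1.6 = 8.2°C per km
Height above start = (23.26 − 12.6) / 8.2 = 1.3 km
LCL altitude = 0 m + 1300 m = 1300 m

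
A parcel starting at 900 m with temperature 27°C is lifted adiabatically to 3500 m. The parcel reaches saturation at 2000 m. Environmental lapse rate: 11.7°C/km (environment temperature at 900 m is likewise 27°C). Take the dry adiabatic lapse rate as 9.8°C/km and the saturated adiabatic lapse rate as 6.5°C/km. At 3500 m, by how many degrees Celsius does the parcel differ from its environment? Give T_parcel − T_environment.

+9.89°C (parcel warmer than environment)

Parcel:
  900–2000 m, dry: Δz = 1.1 km ⇒ ΔT = -10.78°C; T = 16.22°C
  2000–3500 m, saturated: Δz = 1.5 km ⇒ ΔT = -9.75°C; T = 6.47°C
Environment:
  900–3500 m, environment: Δz = 2.6 km ⇒ ΔT = -30.42°C; T = -3.42°C
T_parcel − T_env = 6.47 − (-3.42) = +9.89°C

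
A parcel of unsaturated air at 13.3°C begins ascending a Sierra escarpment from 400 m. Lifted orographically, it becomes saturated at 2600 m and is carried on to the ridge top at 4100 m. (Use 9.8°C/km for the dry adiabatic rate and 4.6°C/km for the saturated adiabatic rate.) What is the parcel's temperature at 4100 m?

Dry to 2600 m: -9.8 × 2.2 km = -21.56°C, so T = -8.26°C.
Saturated to 4100 m: -4.6 × 1.5 km = -6.9°C, so T = -15.16°C.

-15.16°C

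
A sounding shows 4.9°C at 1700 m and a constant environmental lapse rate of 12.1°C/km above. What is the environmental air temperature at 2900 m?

-9.62°C

Environmental to 2900 m: -12.1 × 1.2 km = -14.52°C, so T = -9.62°C.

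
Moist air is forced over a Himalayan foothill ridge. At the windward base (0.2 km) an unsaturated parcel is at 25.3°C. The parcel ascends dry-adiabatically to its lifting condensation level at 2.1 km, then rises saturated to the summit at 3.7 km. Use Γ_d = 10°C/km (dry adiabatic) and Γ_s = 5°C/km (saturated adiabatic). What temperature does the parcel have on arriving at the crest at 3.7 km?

-1.7°C

From 200 m to 2100 m (dry): cools by 10 × 1.9 = 19°C, giving 6.3°C.
From 2100 m to 3700 m (saturated): cools by 5 × 1.6 = 8°C, giving -1.7°C.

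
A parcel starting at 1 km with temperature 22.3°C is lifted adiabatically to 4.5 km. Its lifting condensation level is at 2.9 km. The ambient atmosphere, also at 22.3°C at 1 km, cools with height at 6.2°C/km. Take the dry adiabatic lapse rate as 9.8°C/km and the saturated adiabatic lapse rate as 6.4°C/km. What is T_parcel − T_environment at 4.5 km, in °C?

-7.16°C (parcel cooler than environment)

Parcel:
  1000–2900 m, dry: Δz = 1.9 km ⇒ ΔT = -18.62°C; T = 3.68°C
  2900–4500 m, saturated: Δz = 1.6 km ⇒ ΔT = -10.24°C; T = -6.56°C
Environment:
  1000–4500 m, environment: Δz = 3.5 km ⇒ ΔT = -21.7°C; T = 0.6°C
T_parcel − T_env = -6.56 − 0.6 = -7.16°C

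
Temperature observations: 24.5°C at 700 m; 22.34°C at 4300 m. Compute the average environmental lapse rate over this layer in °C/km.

Γ = −ΔT/Δz = (24.5 − 22.34) / (4300 − 700) m
  = 2.16°C / 3.6 km = 0.6°C/km

0.6°C/km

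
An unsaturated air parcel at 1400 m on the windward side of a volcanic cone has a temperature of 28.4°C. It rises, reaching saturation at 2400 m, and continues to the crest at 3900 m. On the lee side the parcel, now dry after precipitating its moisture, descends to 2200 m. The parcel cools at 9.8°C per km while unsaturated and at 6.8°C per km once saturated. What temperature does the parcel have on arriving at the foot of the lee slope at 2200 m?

25.06°C

1400 → 2400 m (dry, 9.8°C/km): ΔT = -9.8 × 1 = -9.8°C → T = 18.6°C
2400 → 3900 m (saturated, 6.8°C/km): ΔT = -6.8 × 1.5 = -10.2°C → T = 8.4°C
3900 → 2200 m (dry descent, 9.8°C/km): ΔT = +9.8 × 1.7 = +16.66°C → T = 25.06°C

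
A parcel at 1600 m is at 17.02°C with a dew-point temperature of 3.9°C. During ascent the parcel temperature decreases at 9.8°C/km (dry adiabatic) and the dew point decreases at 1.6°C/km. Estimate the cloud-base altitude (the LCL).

3200 m

T and T_d converge at 9.8 − 1.6 = 8.2°C per km
Height above start = (17.02 − 3.9) / 8.2 = 1.6 km
LCL altitude = 1600 m + 1600 m = 3200 m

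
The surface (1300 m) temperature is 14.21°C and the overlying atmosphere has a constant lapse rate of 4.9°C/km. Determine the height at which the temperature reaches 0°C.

Height above start = (14.21 − 0) / 4.9 = 2.9 km
Altitude = 1300 m + 2900 m = 4200 m

4200 m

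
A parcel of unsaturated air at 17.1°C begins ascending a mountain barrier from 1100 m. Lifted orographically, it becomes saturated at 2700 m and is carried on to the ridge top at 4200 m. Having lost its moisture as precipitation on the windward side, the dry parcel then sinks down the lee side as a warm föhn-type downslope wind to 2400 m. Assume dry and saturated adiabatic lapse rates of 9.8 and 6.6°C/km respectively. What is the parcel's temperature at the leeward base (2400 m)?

1100–2700 m, dry: Δz = 1.6 km ⇒ ΔT = -15.68°C; T = 1.42°C
2700–4200 m, saturated: Δz = 1.5 km ⇒ ΔT = -9.9°C; T = -8.48°C
4200–2400 m, dry descent: Δz = 1.8 km ⇒ ΔT = +17.64°C; T = 9.16°C

9.16°C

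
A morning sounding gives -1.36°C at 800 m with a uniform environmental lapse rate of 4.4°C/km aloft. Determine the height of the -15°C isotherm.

Height above start = (-1.36 − (-15)) / 4.4 = 3.1 km
Altitude = 800 m + 3100 m = 3900 m

3900 m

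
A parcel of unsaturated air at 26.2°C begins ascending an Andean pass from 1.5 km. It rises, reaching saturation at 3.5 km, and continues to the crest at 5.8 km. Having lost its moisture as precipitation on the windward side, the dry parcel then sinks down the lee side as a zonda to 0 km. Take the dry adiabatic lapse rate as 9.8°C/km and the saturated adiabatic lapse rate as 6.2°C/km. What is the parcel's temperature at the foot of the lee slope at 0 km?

1500 → 3500 m (dry, 9.8°C/km): ΔT = -9.8 × 2 = -19.6°C → T = 6.6°C
3500 → 5800 m (saturated, 6.2°C/km): ΔT = -6.2 × 2.3 = -14.26°C → T = -7.66°C
5800 → 0 m (dry descent, 9.8°C/km): ΔT = +9.8 × 5.8 = +56.84°C → T = 49.18°C

49.18°C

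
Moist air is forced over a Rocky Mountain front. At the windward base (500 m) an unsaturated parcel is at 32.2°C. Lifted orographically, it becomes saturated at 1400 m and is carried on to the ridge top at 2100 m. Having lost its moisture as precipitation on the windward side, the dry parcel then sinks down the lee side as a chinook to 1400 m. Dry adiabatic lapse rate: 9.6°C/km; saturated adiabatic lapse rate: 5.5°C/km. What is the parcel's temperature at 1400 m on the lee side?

500 → 1400 m (dry, 9.6°C/km): ΔT = -9.6 × 0.9 = -8.64°C → T = 23.56°C
1400 → 2100 m (saturated, 5.5°C/km): ΔT = -5.5 × 0.7 = -3.85°C → T = 19.71°C
2100 → 1400 m (dry descent, 9.6°C/km): ΔT = +9.6 × 0.7 = +6.72°C → T = 26.43°C

26.43°C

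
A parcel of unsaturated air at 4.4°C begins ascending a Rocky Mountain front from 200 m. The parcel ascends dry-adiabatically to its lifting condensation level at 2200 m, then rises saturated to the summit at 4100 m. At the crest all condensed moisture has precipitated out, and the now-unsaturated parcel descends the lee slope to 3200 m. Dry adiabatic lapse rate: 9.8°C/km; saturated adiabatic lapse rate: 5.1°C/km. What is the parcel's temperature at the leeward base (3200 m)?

-16.07°C

200–2200 m, dry: Δz = 2 km ⇒ ΔT = -19.6°C; T = -15.2°C
2200–4100 m, saturated: Δz = 1.9 km ⇒ ΔT = -9.69°C; T = -24.89°C
4100–3200 m, dry descent: Δz = 0.9 km ⇒ ΔT = +8.82°C; T = -16.07°C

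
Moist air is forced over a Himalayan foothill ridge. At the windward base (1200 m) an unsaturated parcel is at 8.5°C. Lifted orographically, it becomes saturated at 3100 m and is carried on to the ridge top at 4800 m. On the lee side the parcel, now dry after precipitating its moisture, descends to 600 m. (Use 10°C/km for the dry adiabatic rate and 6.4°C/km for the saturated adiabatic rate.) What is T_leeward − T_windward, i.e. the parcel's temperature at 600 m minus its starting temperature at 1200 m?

From 1200 m to 3100 m (dry): cools by 10 × 1.9 = 19°C, giving -10.5°C.
From 3100 m to 4800 m (saturated): cools by 6.4 × 1.7 = 10.88°C, giving -21.38°C.
From 4800 m to 600 m (dry descent): warms by 10 × 4.2 = 42°C, giving 20.62°C.
Net change vs windward start: 20.62 − 8.5 = +12.12°C

+12.12°C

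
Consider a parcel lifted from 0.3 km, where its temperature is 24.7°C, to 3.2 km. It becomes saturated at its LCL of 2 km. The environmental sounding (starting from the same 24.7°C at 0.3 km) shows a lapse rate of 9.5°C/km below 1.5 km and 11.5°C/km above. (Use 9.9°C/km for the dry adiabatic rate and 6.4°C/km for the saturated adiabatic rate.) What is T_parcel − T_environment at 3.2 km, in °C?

+6.44°C (parcel warmer than environment)

Parcel:
  300 → 2000 m (dry, 9.9°C/km): ΔT = -9.9 × 1.7 = -16.83°C → T = 7.87°C
  2000 → 3200 m (saturated, 6.4°C/km): ΔT = -6.4 × 1.2 = -7.68°C → T = 0.19°C
Environment:
  300 → 1500 m (environment, lower layer, 9.5°C/km): ΔT = -9.5 × 1.2 = -11.4°C → T = 13.3°C
  1500 → 3200 m (environment, upper layer, 11.5°C/km): ΔT = -11.5 × 1.7 = -19.55°C → T = -6.25°C
T_parcel − T_env = 0.19 − (-6.25) = +6.44°C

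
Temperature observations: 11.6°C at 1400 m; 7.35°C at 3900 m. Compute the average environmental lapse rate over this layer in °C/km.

1.7°C/km

Γ = −ΔT/Δz = (11.6 − 7.35) / (3900 − 1400) m
  = 4.25°C / 2.5 km = 1.7°C/km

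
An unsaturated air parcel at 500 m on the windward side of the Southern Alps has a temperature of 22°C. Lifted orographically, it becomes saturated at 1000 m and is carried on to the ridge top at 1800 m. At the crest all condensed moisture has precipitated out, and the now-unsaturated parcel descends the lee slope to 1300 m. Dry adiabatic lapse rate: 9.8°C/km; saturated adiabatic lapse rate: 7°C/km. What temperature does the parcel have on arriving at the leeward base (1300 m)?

16.4°C

From 500 m to 1000 m (dry): cools by 9.8 × 0.5 = 4.9°C, giving 17.1°C.
From 1000 m to 1800 m (saturated): cools by 7 × 0.8 = 5.6°C, giving 11.5°C.
From 1800 m to 1300 m (dry descent): warms by 9.8 × 0.5 = 4.9°C, giving 16.4°C.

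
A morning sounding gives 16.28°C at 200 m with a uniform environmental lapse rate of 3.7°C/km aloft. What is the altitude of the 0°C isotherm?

4600 m

Height above start = (16.28 − 0) / 3.7 = 4.4 km
Altitude = 200 m + 4400 m = 4600 m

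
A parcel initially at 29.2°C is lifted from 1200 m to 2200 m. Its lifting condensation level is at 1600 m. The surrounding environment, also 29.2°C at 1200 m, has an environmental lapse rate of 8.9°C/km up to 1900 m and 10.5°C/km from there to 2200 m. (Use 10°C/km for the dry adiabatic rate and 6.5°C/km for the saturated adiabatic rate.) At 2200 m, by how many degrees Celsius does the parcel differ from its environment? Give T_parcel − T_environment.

Parcel:
  From 1200 m to 1600 m (dry): cools by 10 × 0.4 = 4°C, giving 25.2°C.
  From 1600 m to 2200 m (saturated): cools by 6.5 × 0.6 = 3.9°C, giving 21.3°C.
Environment:
  From 1200 m to 1900 m (environment, lower layer): cools by 8.9 × 0.7 = 6.23°C, giving 22.97°C.
  From 1900 m to 2200 m (environment, upper layer): cools by 10.5 × 0.3 = 3.15°C, giving 19.82°C.
T_parcel − T_env = 21.3 − 19.82 = +1.48°C

+1.48°C (parcel warmer than environment)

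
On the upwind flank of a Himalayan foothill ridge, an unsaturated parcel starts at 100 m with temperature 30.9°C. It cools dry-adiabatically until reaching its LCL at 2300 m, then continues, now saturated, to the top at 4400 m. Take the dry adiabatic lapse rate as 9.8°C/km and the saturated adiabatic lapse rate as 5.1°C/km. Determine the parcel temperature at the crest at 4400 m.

Dry to 2300 m: -9.8 × 2.2 km = -21.56°C, so T = 9.34°C.
Saturated to 4400 m: -5.1 × 2.1 km = -10.71°C, so T = -1.37°C.

-1.37°C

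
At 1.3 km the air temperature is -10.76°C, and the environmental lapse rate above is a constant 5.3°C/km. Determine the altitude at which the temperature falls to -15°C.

Height above start = (-10.76 − (-15)) / 5.3 = 0.8 km
Altitude = 1300 m + 800 m = 2100 m

2.1 km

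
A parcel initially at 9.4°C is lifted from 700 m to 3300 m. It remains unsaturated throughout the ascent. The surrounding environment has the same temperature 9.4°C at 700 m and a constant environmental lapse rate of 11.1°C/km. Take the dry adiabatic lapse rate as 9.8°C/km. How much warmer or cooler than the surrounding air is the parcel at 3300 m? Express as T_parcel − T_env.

+3.38°C (parcel warmer than environment)

Parcel:
  700 → 3300 m (dry, 9.8°C/km): ΔT = -9.8 × 2.6 = -25.48°C → T = -16.08°C
Environment:
  700 → 3300 m (environment, 11.1°C/km): ΔT = -11.1 × 2.6 = -28.86°C → T = -19.46°C
T_parcel − T_env = -16.08 − (-19.46) = +3.38°C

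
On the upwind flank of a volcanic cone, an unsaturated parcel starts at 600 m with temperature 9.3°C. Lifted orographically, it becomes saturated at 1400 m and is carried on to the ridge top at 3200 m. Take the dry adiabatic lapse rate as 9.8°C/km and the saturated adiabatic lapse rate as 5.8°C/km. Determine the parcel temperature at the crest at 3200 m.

600–1400 m, dry: Δz = 0.8 km ⇒ ΔT = -7.84°C; T = 1.46°C
1400–3200 m, saturated: Δz = 1.8 km ⇒ ΔT = -10.44°C; T = -8.98°C

-8.98°C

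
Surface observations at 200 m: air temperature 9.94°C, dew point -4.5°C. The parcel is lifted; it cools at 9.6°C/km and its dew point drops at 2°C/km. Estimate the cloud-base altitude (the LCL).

T and T_d converge at 9.6 − 2 = 7.6°C per km
Height above start = (9.94 − (-4.5)) / 7.6 = 1.9 km
LCL altitude = 200 m + 1900 m = 2100 m

2100 m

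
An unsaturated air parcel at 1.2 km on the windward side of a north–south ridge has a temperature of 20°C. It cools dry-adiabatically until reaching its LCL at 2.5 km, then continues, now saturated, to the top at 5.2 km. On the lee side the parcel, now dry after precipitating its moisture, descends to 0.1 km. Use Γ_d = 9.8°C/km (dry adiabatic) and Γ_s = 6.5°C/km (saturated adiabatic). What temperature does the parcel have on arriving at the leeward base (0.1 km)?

1200 → 2500 m (dry, 9.8°C/km): ΔT = -9.8 × 1.3 = -12.74°C → T = 7.26°C
2500 → 5200 m (saturated, 6.5°C/km): ΔT = -6.5 × 2.7 = -17.55°C → T = -10.29°C
5200 → 100 m (dry descent, 9.8°C/km): ΔT = +9.8 × 5.1 = +49.98°C → T = 39.69°C

39.69°C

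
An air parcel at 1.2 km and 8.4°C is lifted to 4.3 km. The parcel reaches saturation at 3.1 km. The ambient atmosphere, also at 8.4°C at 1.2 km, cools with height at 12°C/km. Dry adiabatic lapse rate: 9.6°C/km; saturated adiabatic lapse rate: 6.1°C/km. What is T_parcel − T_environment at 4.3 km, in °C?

+11.64°C (parcel warmer than environment)

Parcel:
  1200 → 3100 m (dry, 9.6°C/km): ΔT = -9.6 × 1.9 = -18.24°C → T = -9.84°C
  3100 → 4300 m (saturated, 6.1°C/km): ΔT = -6.1 × 1.2 = -7.32°C → T = -17.16°C
Environment:
  1200 → 4300 m (environment, 12°C/km): ΔT = -12 × 3.1 = -37.2°C → T = -28.8°C
T_parcel − T_env = -17.16 − (-28.8) = +11.64°C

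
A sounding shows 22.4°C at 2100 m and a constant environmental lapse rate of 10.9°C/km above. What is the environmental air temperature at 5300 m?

2100 → 5300 m (environmental, 10.9°C/km): ΔT = -10.9 × 3.2 = -34.88°C → T = -12.48°C

-12.48°C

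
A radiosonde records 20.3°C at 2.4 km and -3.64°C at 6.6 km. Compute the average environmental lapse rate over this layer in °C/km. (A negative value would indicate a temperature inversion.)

5.7°C/km

Γ = −ΔT/Δz = (20.3 − (-3.64)) / (6600 − 2400) m
  = 23.94°C / 4.2 km = 5.7°C/km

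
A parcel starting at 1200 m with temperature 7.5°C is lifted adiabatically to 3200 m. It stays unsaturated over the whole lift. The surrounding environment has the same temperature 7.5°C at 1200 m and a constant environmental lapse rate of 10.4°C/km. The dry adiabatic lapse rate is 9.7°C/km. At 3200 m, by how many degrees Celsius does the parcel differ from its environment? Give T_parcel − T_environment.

+1.4°C (parcel warmer than environment)

Parcel:
  From 1200 m to 3200 m (dry): cools by 9.7 × 2 = 19.4°C, giving -11.9°C.
Environment:
  From 1200 m to 3200 m (environment): cools by 10.4 × 2 = 20.8°C, giving -13.3°C.
T_parcel − T_env = -11.9 − (-13.3) = +1.4°C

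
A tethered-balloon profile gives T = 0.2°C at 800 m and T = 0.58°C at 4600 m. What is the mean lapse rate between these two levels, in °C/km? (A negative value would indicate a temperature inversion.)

-0.1°C/km

Γ = −ΔT/Δz = (0.2 − 0.58) / (4600 − 800) m
  = -0.38°C / 3.8 km = -0.1°C/km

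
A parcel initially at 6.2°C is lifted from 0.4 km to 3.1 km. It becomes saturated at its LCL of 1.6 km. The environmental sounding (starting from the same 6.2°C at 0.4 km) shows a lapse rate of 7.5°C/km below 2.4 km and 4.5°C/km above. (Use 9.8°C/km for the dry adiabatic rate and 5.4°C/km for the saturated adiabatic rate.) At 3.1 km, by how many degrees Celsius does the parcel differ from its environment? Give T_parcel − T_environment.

Parcel:
  400–1600 m, dry: Δz = 1.2 km ⇒ ΔT = -11.76°C; T = -5.56°C
  1600–3100 m, saturated: Δz = 1.5 km ⇒ ΔT = -8.1°C; T = -13.66°C
Environment:
  400–2400 m, environment, lower layer: Δz = 2 km ⇒ ΔT = -15°C; T = -8.8°C
  2400–3100 m, environment, upper layer: Δz = 0.7 km ⇒ ΔT = -3.15°C; T = -11.95°C
T_parcel − T_env = -13.66 − (-11.95) = -1.71°C

-1.71°C (parcel cooler than environment)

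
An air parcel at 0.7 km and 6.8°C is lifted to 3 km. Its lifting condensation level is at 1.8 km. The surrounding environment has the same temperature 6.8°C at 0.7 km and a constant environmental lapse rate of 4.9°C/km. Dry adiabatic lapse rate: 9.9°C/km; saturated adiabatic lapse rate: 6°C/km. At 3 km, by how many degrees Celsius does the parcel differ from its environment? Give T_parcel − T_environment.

-6.82°C (parcel cooler than environment)

Parcel:
  Dry to 1800 m: -9.9 × 1.1 km = -10.89°C, so T = -4.09°C.
  Saturated to 3000 m: -6 × 1.2 km = -7.2°C, so T = -11.29°C.
Environment:
  Environment to 3000 m: -4.9 × 2.3 km = -11.27°C, so T = -4.47°C.
T_parcel − T_env = -11.29 − (-4.47) = -6.82°C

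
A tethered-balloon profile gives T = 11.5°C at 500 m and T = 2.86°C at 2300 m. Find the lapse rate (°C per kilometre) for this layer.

4.8°C/km

Γ = −ΔT/Δz = (11.5 − 2.86) / (2300 − 500) m
  = 8.64°C / 1.8 km = 4.8°C/km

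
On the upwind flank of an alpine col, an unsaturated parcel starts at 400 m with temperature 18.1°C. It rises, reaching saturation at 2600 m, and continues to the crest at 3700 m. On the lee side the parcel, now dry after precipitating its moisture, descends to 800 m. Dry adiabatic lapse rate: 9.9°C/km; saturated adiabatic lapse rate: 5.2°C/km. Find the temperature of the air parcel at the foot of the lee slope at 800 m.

From 400 m to 2600 m (dry): cools by 9.9 × 2.2 = 21.78°C, giving -3.68°C.
From 2600 m to 3700 m (saturated): cools by 5.2 × 1.1 = 5.72°C, giving -9.4°C.
From 3700 m to 800 m (dry descent): warms by 9.9 × 2.9 = 28.71°C, giving 19.31°C.

19.31°C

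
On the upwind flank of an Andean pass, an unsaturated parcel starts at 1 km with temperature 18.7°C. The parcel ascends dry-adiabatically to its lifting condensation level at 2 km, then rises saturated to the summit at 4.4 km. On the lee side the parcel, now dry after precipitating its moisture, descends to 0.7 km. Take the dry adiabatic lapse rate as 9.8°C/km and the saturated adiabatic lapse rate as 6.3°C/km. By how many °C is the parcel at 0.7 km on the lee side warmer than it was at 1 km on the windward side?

Dry to 2000 m: -9.8 × 1 km = -9.8°C, so T = 8.9°C.
Saturated to 4400 m: -6.3 × 2.4 km = -15.12°C, so T = -6.22°C.
Dry descent to 700 m: +9.8 × 3.7 km = +36.26°C, so T = 30.04°C.
Net change vs windward start: 30.04 − 18.7 = +11.34°C

+11.34°C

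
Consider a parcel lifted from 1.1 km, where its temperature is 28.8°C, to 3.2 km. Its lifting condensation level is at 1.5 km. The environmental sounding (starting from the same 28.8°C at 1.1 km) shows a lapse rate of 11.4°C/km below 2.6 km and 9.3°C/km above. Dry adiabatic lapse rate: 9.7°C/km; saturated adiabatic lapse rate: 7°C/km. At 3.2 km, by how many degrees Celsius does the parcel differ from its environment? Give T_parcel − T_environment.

Parcel:
  Dry to 1500 m: -9.7 × 0.4 km = -3.88°C, so T = 24.92°C.
  Saturated to 3200 m: -7 × 1.7 km = -11.9°C, so T = 13.02°C.
Environment:
  Environment, lower layer to 2600 m: -11.4 × 1.5 km = -17.1°C, so T = 11.7°C.
  Environment, upper layer to 3200 m: -9.3 × 0.6 km = -5.58°C, so T = 6.12°C.
T_parcel − T_env = 13.02 − 6.12 = +6.9°C

+6.9°C (parcel warmer than environment)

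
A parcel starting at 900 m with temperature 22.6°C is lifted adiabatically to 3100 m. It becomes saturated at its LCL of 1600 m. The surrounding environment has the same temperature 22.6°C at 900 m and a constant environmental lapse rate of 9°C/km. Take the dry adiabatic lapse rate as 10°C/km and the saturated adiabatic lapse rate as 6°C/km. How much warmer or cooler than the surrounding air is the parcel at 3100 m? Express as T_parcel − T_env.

+3.8°C (parcel warmer than environment)

Parcel:
  From 900 m to 1600 m (dry): cools by 10 × 0.7 = 7°C, giving 15.6°C.
  From 1600 m to 3100 m (saturated): cools by 6 × 1.5 = 9°C, giving 6.6°C.
Environment:
  From 900 m to 3100 m (environment): cools by 9 × 2.2 = 19.8°C, giving 2.8°C.
T_parcel − T_env = 6.6 − 2.8 = +3.8°C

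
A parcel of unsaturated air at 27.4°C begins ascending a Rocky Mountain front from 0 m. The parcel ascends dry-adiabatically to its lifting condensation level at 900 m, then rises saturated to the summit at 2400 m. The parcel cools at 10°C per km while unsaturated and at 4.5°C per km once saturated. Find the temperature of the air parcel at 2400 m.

11.65°C

Dry to 900 m: -10 × 0.9 km = -9°C, so T = 18.4°C.
Saturated to 2400 m: -4.5 × 1.5 km = -6.75°C, so T = 11.65°C.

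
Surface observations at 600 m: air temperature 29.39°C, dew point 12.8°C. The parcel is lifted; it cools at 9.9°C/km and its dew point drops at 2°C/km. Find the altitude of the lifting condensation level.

2700 m

T and T_d converge at 9.9 − 2 = 7.9°C per km
Height above start = (29.39 − 12.8) / 7.9 = 2.1 km
LCL altitude = 600 m + 2100 m = 2700 m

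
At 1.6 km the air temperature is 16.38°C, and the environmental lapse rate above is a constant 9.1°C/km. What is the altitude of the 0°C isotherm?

Height above start = (16.38 − 0) / 9.1 = 1.8 km
Altitude = 1600 m + 1800 m = 3400 m

3.4 km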